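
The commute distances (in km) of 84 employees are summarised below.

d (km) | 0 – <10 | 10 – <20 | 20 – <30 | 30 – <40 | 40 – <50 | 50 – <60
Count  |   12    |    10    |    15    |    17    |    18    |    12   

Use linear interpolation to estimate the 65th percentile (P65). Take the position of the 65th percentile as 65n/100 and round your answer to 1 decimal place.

40.3

Cumulative frequencies: 12, 22, 37, 54, 72, 84
n = 84; position = 65n/100 = 54.6.
This falls in the class 40 – <50: L = 40, F = 54, f = 18, h = 10.
65th percentile ≈ 40 + ((54.6 − 54) / 18) × 10 = 40.3333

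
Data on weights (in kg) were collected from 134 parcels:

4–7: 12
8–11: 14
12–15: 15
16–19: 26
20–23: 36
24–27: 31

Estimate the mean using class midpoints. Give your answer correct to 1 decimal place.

18.1

Midpoints: 5.5, 9.5, 13.5, 17.5, 21.5, 25.5
Σfm = 12×5.5 + 14×9.5 + 15×13.5 + 26×17.5 + 36×21.5 + 31×25.5 = 2421
n = Σf = 134
Mean = 2421 / 134 = 18.0672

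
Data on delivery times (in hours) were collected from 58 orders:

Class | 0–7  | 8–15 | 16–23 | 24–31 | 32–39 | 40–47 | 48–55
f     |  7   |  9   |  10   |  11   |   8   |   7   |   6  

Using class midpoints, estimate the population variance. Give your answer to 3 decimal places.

218.045

Midpoints: 3.5, 11.5, 19.5, 27.5, 35.5, 43.5, 51.5
n = 58, Σfm = 1523, mean = 26.2586
Σfm² = 52638.5
Σf(m − x̄)² = Σfm² − (Σfm)²/n = 52638.5 − 1523²/58 = 12646.6207
Population variance = 12646.6207 / 58 = 218.0452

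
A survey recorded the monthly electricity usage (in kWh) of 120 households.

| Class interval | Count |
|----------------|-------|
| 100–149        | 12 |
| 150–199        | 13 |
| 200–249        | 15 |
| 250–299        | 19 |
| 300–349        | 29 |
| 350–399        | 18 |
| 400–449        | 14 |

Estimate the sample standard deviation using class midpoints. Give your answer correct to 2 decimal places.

91.04

Midpoints: 124.5, 174.5, 224.5, 274.5, 324.5, 374.5, 424.5
n = 120, Σfm = 34440, mean = 287.0000
Σfm² = 10870530
Σf(m − x̄)² = Σfm² − (Σfm)²/n = 10870530 − 34440²/120 = 986250.0000
Sample variance = 986250.0000 / 119 = 8287.8151
Standard deviation = √8287.8151 = 91.0374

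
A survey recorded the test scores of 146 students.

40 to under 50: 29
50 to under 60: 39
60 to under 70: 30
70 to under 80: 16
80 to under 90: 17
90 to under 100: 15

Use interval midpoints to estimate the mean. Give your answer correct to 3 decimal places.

64.863

Midpoints: 45, 55, 65, 75, 85, 95
Σfm = 29×45 + 39×55 + 30×65 + 16×75 + 17×85 + 15×95 = 9470
n = Σf = 146
Mean = 9470 / 146 = 64.8630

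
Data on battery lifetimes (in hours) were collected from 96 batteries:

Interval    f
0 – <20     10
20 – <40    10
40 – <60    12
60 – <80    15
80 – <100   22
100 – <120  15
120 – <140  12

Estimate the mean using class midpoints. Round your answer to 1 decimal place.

Midpoints: 10, 30, 50, 70, 90, 110, 130
Σfm = 10×10 + 10×30 + 12×50 + 15×70 + 22×90 + 15×110 + 12×130 = 7240
n = Σf = 96
Mean = 7240 / 96 = 75.4167

75.4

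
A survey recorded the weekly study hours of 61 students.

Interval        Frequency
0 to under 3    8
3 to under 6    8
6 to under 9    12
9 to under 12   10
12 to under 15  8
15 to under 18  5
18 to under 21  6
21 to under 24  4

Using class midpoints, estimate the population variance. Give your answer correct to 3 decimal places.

38.656

Midpoints: 1.5, 4.5, 7.5, 10.5, 13.5, 16.5, 19.5, 22.5
n = 61, Σfm = 640.5, mean = 10.5000
Σfm² = 9083.25
Σf(m − x̄)² = Σfm² − (Σfm)²/n = 9083.25 − 640.5²/61 = 2358.0000
Population variance = 2358.0000 / 61 = 38.6557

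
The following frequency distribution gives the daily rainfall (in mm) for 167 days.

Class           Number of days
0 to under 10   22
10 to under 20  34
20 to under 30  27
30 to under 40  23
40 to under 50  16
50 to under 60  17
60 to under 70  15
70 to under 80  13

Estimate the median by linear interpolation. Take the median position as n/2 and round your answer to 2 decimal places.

Cumulative frequencies: 22, 56, 83, 106, 122, 139, 154, 167
n = 167; position = n/2 = 83.5.
This falls in the class 30 to under 40: L = 30, F = 83, f = 23, h = 10.
Median ≈ 30 + ((83.5 − 83) / 23) × 10 = 30.2174

30.22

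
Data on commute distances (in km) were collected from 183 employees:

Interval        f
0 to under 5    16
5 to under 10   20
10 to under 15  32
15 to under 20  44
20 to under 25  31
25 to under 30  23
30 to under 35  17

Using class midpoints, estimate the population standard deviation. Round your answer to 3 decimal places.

8.522

Midpoints: 2.5, 7.5, 12.5, 17.5, 22.5, 27.5, 32.5
n = 183, Σfm = 3242.5, mean = 17.7186
Σfm² = 70743.75
Σf(m − x̄)² = Σfm² − (Σfm)²/n = 70743.75 − 3242.5²/183 = 13291.2568
Population variance = 13291.2568 / 183 = 72.6298
Standard deviation = √72.6298 = 8.5223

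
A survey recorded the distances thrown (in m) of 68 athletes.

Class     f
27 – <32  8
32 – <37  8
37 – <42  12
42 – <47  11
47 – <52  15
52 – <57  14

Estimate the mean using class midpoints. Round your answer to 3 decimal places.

Midpoints: 29.5, 34.5, 39.5, 44.5, 49.5, 54.5
Σfm = 8×29.5 + 8×34.5 + 12×39.5 + 11×44.5 + 15×49.5 + 14×54.5 = 2981
n = Σf = 68
Mean = 2981 / 68 = 43.8382

43.838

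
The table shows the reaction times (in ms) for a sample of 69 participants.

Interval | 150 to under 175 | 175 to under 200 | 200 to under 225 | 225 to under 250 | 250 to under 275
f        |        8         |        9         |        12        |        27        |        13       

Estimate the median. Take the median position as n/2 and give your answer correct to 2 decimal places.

230.09

Cumulative frequencies: 8, 17, 29, 56, 69
n = 69; position = n/2 = 34.5.
This falls in the class 225 to under 250: L = 225, F = 29, f = 27, h = 25.
Median ≈ 225 + ((34.5 − 29) / 27) × 25 = 230.0926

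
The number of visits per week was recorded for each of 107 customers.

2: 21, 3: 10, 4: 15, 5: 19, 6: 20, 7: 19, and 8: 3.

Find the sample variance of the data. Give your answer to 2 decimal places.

3.38

Values: 2, 3, 4, 5, 6, 7, 8
n = 107, Σfx = 504, mean = 4.7103
Σfx² = 2732
Σf(x − x̄)² = Σfx² − (Σfx)²/n = 2732 − 504²/107 = 358.0187
Sample variance = 358.0187 / 106 = 3.3775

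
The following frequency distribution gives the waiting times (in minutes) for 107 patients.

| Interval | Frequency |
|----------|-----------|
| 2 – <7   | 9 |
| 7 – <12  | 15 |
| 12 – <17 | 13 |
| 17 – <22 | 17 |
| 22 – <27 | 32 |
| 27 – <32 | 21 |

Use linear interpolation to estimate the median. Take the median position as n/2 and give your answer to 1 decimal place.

21.9

Cumulative frequencies: 9, 24, 37, 54, 86, 107
n = 107; position = n/2 = 53.5.
This falls in the class 17 – <22: L = 17, F = 37, f = 17, h = 5.
Median ≈ 17 + ((53.5 − 37) / 17) × 5 = 21.8529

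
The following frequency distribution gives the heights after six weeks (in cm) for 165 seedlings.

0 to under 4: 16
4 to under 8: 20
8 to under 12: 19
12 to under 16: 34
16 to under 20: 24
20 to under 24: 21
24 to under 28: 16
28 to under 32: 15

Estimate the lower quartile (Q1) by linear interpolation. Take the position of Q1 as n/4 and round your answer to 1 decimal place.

Cumulative frequencies: 16, 36, 55, 89, 113, 134, 150, 165
n = 165; position = n/4 = 41.25.
This falls in the class 8 to under 12: L = 8, F = 36, f = 19, h = 4.
Lower quartile ≈ 8 + ((41.25 − 36) / 19) × 4 = 9.1053

9.1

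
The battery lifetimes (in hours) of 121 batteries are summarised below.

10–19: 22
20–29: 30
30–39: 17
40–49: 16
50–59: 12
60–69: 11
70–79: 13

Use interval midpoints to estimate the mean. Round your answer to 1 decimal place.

Midpoints: 14.5, 24.5, 34.5, 44.5, 54.5, 64.5, 74.5
Σfm = 22×14.5 + 30×24.5 + 17×34.5 + 16×44.5 + 12×54.5 + 11×64.5 + 13×74.5 = 4684.5
n = Σf = 121
Mean = 4684.5 / 121 = 38.7149

38.7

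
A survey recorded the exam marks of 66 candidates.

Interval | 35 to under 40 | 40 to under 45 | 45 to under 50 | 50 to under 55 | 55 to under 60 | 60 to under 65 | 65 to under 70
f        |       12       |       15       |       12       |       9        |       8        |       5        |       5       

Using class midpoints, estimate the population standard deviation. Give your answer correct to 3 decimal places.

Midpoints: 37.5, 42.5, 47.5, 52.5, 57.5, 62.5, 67.5
n = 66, Σfm = 3240, mean = 49.0909
Σfm² = 164612.5
Σf(m − x̄)² = Σfm² − (Σfm)²/n = 164612.5 − 3240²/66 = 5557.9545
Population variance = 5557.9545 / 66 = 84.2114
Standard deviation = √84.2114 = 9.1767

9.177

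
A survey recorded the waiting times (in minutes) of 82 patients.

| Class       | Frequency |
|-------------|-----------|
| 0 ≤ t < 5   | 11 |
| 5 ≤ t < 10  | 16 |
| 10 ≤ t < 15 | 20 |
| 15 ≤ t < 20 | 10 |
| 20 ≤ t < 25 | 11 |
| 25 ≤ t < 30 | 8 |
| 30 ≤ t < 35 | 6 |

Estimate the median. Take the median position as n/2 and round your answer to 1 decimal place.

Cumulative frequencies: 11, 27, 47, 57, 68, 76, 82
n = 82; position = n/2 = 41.
This falls in the class 10 ≤ t < 15: L = 10, F = 27, f = 20, h = 5.
Median ≈ 10 + ((41 − 27) / 20) × 5 = 13.5000

13.5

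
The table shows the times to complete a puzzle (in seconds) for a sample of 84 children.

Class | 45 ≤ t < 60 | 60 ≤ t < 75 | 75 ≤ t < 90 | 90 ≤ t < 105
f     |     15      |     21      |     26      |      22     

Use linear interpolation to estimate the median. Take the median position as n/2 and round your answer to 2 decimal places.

Cumulative frequencies: 15, 36, 62, 84
n = 84; position = n/2 = 42.
This falls in the class 75 ≤ t < 90: L = 75, F = 36, f = 26, h = 15.
Median ≈ 75 + ((42 − 36) / 26) × 15 = 78.4615

78.46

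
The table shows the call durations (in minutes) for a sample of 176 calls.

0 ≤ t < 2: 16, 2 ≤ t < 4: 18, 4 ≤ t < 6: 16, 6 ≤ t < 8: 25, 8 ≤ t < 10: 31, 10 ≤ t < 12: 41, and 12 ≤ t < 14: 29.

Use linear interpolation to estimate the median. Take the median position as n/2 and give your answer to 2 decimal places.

Cumulative frequencies: 16, 34, 50, 75, 106, 147, 176
n = 176; position = n/2 = 88.
This falls in the class 8 ≤ t < 10: L = 8, F = 75, f = 31, h = 2.
Median ≈ 8 + ((88 − 75) / 31) × 2 = 8.8387

8.84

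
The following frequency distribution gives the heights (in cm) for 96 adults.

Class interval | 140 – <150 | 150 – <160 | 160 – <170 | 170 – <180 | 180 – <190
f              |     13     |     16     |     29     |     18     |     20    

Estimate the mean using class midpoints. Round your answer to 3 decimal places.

Midpoints: 145, 155, 165, 175, 185
Σfm = 13×145 + 16×155 + 29×165 + 18×175 + 20×185 = 16000
n = Σf = 96
Mean = 16000 / 96 = 166.6667

166.667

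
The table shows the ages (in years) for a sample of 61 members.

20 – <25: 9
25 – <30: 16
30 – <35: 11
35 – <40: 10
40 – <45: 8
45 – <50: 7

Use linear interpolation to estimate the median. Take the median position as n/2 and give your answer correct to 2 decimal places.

32.50

Cumulative frequencies: 9, 25, 36, 46, 54, 61
n = 61; position = n/2 = 30.5.
This falls in the class 30 – <35: L = 30, F = 25, f = 11, h = 5.
Median ≈ 30 + ((30.5 − 25) / 11) × 5 = 32.5000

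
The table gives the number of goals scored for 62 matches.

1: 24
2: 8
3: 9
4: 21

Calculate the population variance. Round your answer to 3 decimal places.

1.697

Values: 1, 2, 3, 4
n = 62, Σfx = 151, mean = 2.4355
Σfx² = 473
Σf(x − x̄)² = Σfx² − (Σfx)²/n = 473 − 151²/62 = 105.2419
Population variance = 105.2419 / 62 = 1.6975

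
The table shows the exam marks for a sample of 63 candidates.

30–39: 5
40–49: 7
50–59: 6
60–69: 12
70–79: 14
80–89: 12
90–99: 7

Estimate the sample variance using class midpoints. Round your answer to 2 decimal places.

Midpoints: 34.5, 44.5, 54.5, 64.5, 74.5, 84.5, 94.5
n = 63, Σfm = 4303.5, mean = 68.3095
Σfm² = 313455.75
Σf(m − x̄)² = Σfm² − (Σfm)²/n = 313455.75 − 4303.5²/63 = 19485.7143
Sample variance = 19485.7143 / 62 = 314.2857

314.29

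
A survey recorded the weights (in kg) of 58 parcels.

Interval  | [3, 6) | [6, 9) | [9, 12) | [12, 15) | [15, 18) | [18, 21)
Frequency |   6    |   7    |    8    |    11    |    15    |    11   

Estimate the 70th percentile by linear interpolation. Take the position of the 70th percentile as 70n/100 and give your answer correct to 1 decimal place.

Cumulative frequencies: 6, 13, 21, 32, 47, 58
n = 58; position = 70n/100 = 40.6.
This falls in the class [15, 18): L = 15, F = 32, f = 15, h = 3.
70th percentile ≈ 15 + ((40.6 − 32) / 15) × 3 = 16.7200

16.7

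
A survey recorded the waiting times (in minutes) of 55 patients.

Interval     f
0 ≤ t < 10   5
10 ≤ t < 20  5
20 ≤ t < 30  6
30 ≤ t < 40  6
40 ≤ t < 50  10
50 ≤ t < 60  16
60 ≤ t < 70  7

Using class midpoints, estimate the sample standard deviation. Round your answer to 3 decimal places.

18.727

Midpoints: 5, 15, 25, 35, 45, 55, 65
n = 55, Σfm = 2245, mean = 40.8182
Σfm² = 110575
Σf(m − x̄)² = Σfm² − (Σfm)²/n = 110575 − 2245²/55 = 18938.1818
Sample variance = 18938.1818 / 54 = 350.7071
Standard deviation = √350.7071 = 18.7272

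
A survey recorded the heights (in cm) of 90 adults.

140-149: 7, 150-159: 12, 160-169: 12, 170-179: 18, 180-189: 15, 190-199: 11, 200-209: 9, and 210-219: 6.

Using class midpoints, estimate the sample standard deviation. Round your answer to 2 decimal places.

19.78

Midpoints: 144.5, 154.5, 164.5, 174.5, 184.5, 194.5, 204.5, 214.5
n = 90, Σfm = 16015, mean = 177.9444
Σfm² = 2884612.5
Σf(m − x̄)² = Σfm² − (Σfm)²/n = 2884612.5 − 16015²/90 = 34832.2222
Sample variance = 34832.2222 / 89 = 391.3733
Standard deviation = √391.3733 = 19.7832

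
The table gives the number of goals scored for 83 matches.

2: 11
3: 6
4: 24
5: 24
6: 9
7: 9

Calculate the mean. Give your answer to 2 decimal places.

4.49

Values: 2, 3, 4, 5, 6, 7
Σfx = 11×2 + 6×3 + 24×4 + 24×5 + 9×6 + 9×7 = 373
n = Σf = 83
Mean = 373 / 83 = 4.4940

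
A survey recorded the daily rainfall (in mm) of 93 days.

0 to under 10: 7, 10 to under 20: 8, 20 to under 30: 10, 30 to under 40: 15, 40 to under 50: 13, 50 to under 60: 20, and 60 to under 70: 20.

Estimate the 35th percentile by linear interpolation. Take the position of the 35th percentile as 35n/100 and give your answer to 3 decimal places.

Cumulative frequencies: 7, 15, 25, 40, 53, 73, 93
n = 93; position = 35n/100 = 32.55.
This falls in the class 30 to under 40: L = 30, F = 25, f = 15, h = 10.
35th percentile ≈ 30 + ((32.55 − 25) / 15) × 10 = 35.0333

35.033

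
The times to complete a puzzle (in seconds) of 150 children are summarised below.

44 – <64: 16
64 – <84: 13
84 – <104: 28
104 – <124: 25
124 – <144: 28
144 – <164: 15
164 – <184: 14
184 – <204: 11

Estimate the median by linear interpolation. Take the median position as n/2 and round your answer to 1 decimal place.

Cumulative frequencies: 16, 29, 57, 82, 110, 125, 139, 150
n = 150; position = n/2 = 75.
This falls in the class 104 – <124: L = 104, F = 57, f = 25, h = 20.
Median ≈ 104 + ((75 − 57) / 25) × 20 = 118.4000

118.4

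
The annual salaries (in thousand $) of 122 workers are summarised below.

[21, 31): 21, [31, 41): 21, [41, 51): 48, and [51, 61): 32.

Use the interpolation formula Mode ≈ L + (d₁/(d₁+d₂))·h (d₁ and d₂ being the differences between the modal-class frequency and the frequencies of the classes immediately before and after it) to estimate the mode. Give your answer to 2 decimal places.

Modal class: [41, 51) (highest frequency 48).
d₁ = 48 − 21 = 27, d₂ = 48 − 32 = 16
Mode ≈ 41 + (27/(27+16)) × 10 = 41 + 6.2791 = 47.2791

47.28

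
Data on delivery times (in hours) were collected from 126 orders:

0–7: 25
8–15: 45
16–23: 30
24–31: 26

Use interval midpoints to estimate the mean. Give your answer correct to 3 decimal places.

Midpoints: 3.5, 11.5, 19.5, 27.5
Σfm = 25×3.5 + 45×11.5 + 30×19.5 + 26×27.5 = 1905
n = Σf = 126
Mean = 1905 / 126 = 15.1190

15.119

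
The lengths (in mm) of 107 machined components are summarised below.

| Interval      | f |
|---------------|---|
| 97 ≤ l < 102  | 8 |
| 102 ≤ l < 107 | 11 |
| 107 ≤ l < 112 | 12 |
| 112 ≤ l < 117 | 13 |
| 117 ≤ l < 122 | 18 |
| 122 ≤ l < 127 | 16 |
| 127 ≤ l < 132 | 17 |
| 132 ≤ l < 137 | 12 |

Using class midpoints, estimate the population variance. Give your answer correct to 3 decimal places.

Midpoints: 99.5, 104.5, 109.5, 114.5, 119.5, 124.5, 129.5, 134.5
n = 107, Σfm = 12706.5, mean = 118.7523
Σfm² = 1520866.75
Σf(m − x̄)² = Σfm² − (Σfm)²/n = 1520866.75 − 12706.5²/107 = 11940.1869
Population variance = 11940.1869 / 107 = 111.5905

111.591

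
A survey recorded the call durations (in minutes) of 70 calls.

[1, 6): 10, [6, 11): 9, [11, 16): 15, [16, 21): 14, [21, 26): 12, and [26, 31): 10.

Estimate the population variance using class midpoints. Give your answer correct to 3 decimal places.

Midpoints: 3.5, 8.5, 13.5, 18.5, 23.5, 28.5
n = 70, Σfm = 1140, mean = 16.2857
Σfm² = 23047.5
Σf(m − x̄)² = Σfm² − (Σfm)²/n = 23047.5 − 1140²/70 = 4481.7857
Population variance = 4481.7857 / 70 = 64.0255

64.026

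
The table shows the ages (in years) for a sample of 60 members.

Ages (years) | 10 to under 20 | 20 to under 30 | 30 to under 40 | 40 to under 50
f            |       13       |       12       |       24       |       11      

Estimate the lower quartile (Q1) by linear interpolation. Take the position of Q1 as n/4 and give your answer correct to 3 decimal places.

Cumulative frequencies: 13, 25, 49, 60
n = 60; position = n/4 = 15.
This falls in the class 20 to under 30: L = 20, F = 13, f = 12, h = 10.
Lower quartile ≈ 20 + ((15 − 13) / 12) × 10 = 21.6667

21.667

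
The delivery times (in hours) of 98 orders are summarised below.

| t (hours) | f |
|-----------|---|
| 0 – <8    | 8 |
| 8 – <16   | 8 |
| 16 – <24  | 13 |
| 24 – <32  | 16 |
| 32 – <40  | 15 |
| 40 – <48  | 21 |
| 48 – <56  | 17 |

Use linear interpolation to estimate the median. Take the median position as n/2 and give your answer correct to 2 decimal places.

Cumulative frequencies: 8, 16, 29, 45, 60, 81, 98
n = 98; position = n/2 = 49.
This falls in the class 32 – <40: L = 32, F = 45, f = 15, h = 8.
Median ≈ 32 + ((49 − 45) / 15) × 8 = 34.1333

34.13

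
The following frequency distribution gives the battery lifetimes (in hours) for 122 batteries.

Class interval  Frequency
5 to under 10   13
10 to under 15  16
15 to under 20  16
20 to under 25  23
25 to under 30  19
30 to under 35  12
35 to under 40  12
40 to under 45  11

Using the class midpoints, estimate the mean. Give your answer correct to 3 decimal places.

Midpoints: 7.5, 12.5, 17.5, 22.5, 27.5, 32.5, 37.5, 42.5
Σfm = 13×7.5 + 16×12.5 + 16×17.5 + 23×22.5 + 19×27.5 + 12×32.5 + 12×37.5 + 11×42.5 = 2925
n = Σf = 122
Mean = 2925 / 122 = 23.9754

23.975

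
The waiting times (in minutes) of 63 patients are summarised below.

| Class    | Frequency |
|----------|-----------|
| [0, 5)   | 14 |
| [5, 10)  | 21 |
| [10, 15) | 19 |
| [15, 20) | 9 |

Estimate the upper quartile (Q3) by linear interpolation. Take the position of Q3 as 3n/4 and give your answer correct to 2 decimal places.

Cumulative frequencies: 14, 35, 54, 63
n = 63; position = 3n/4 = 47.25.
This falls in the class [10, 15): L = 10, F = 35, f = 19, h = 5.
Upper quartile ≈ 10 + ((47.25 − 35) / 19) × 5 = 13.2237

13.22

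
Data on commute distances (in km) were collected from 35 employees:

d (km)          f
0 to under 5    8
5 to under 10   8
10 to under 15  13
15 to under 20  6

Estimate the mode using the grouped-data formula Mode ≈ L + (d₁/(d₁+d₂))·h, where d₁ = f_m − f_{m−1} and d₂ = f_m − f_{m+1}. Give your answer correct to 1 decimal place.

Modal class: 10 to under 15 (highest frequency 13).
d₁ = 13 − 8 = 5, d₂ = 13 − 6 = 7
Mode ≈ 10 + (5/(5+7)) × 5 = 10 + 2.0833 = 12.0833

12.1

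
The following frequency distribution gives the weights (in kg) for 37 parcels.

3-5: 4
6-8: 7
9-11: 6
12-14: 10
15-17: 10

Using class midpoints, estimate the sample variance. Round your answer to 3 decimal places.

Midpoints: 4, 7, 10, 13, 16
n = 37, Σfm = 415, mean = 11.2162
Σfm² = 5257
Σf(m − x̄)² = Σfm² − (Σfm)²/n = 5257 − 415²/37 = 602.2703
Sample variance = 602.2703 / 36 = 16.7297

16.730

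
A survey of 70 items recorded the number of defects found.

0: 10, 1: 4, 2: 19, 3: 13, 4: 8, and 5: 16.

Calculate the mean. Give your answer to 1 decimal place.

Values: 0, 1, 2, 3, 4, 5
Σfx = 10×0 + 4×1 + 19×2 + 13×3 + 8×4 + 16×5 = 193
n = Σf = 70
Mean = 193 / 70 = 2.7571

2.8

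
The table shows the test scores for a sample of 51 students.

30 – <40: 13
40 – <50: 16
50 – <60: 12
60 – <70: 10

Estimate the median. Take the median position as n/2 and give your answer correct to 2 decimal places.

Cumulative frequencies: 13, 29, 41, 51
n = 51; position = n/2 = 25.5.
This falls in the class 40 – <50: L = 40, F = 13, f = 16, h = 10.
Median ≈ 40 + ((25.5 − 13) / 16) × 10 = 47.8125

47.81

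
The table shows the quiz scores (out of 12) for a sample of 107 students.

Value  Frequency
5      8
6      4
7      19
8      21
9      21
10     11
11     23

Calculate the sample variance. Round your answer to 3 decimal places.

3.247

Values: 5, 6, 7, 8, 9, 10, 11
n = 107, Σfx = 917, mean = 8.5701
Σfx² = 8203
Σf(x − x̄)² = Σfx² − (Σfx)²/n = 8203 − 917²/107 = 344.2243
Sample variance = 344.2243 / 106 = 3.2474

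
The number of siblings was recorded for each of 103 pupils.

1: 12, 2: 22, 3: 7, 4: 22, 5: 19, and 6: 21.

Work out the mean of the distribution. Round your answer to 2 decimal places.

3.75

Values: 1, 2, 3, 4, 5, 6
Σfx = 12×1 + 22×2 + 7×3 + 22×4 + 19×5 + 21×6 = 386
n = Σf = 103
Mean = 386 / 103 = 3.7476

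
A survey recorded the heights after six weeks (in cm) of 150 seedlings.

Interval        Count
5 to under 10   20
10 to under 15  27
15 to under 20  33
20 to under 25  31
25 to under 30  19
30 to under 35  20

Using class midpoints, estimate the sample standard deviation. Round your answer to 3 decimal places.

7.862

Midpoints: 7.5, 12.5, 17.5, 22.5, 27.5, 32.5
n = 150, Σfm = 2935, mean = 19.5667
Σfm² = 66637.5
Σf(m − x̄)² = Σfm² − (Σfm)²/n = 66637.5 − 2935²/150 = 9209.3333
Sample variance = 9209.3333 / 149 = 61.8076
Standard deviation = √61.8076 = 7.8618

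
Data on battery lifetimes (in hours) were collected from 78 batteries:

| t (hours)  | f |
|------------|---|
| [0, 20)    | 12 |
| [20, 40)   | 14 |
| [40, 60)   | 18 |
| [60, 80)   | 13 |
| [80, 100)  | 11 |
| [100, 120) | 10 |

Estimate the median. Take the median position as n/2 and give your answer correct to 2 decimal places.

Cumulative frequencies: 12, 26, 44, 57, 68, 78
n = 78; position = n/2 = 39.
This falls in the class [40, 60): L = 40, F = 26, f = 18, h = 20.
Median ≈ 40 + ((39 − 26) / 18) × 20 = 54.4444

54.44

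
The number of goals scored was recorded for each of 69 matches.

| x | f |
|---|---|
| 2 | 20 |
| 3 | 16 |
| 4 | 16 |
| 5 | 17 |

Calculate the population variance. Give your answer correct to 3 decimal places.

Values: 2, 3, 4, 5
n = 69, Σfx = 237, mean = 3.4348
Σfx² = 905
Σf(x − x̄)² = Σfx² − (Σfx)²/n = 905 − 237²/69 = 90.9565
Population variance = 90.9565 / 69 = 1.3182

1.318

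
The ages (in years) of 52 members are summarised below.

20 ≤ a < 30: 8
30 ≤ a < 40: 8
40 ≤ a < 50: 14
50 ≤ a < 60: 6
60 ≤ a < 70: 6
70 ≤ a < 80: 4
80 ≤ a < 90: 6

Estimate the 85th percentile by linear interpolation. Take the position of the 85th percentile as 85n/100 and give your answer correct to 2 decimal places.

Cumulative frequencies: 8, 16, 30, 36, 42, 46, 52
n = 52; position = 85n/100 = 44.2.
This falls in the class 70 ≤ a < 80: L = 70, F = 42, f = 4, h = 10.
85th percentile ≈ 70 + ((44.2 − 42) / 4) × 10 = 75.5000

75.50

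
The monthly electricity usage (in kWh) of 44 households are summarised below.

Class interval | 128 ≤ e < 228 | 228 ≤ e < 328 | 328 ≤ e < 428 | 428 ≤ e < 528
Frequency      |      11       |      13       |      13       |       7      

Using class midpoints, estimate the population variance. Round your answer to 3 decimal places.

10495.868

Midpoints: 178, 278, 378, 478
n = 44, Σfm = 13832, mean = 314.3636
Σfm² = 4810096
Σf(m − x̄)² = Σfm² − (Σfm)²/n = 4810096 − 13832²/44 = 461818.1818
Population variance = 461818.1818 / 44 = 10495.8678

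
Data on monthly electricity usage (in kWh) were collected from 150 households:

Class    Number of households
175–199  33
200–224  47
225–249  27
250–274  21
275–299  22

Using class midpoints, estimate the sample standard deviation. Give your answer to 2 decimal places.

Midpoints: 187, 212, 237, 262, 287
n = 150, Σfm = 34350, mean = 229.0000
Σfm² = 8036550
Σf(m − x̄)² = Σfm² − (Σfm)²/n = 8036550 − 34350²/150 = 170400.0000
Sample variance = 170400.0000 / 149 = 1143.6242
Standard deviation = √1143.6242 = 33.8175

33.82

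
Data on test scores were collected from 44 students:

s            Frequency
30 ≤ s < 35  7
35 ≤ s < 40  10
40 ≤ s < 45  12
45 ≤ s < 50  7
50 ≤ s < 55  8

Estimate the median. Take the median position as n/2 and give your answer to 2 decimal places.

42.08

Cumulative frequencies: 7, 17, 29, 36, 44
n = 44; position = n/2 = 22.
This falls in the class 40 ≤ s < 45: L = 40, F = 17, f = 12, h = 5.
Median ≈ 40 + ((22 − 17) / 12) × 5 = 42.0833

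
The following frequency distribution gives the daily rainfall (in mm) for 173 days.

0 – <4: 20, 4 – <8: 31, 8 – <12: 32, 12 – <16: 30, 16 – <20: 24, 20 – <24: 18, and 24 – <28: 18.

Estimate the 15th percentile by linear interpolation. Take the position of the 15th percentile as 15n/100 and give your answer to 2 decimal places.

4.77

Cumulative frequencies: 20, 51, 83, 113, 137, 155, 173
n = 173; position = 15n/100 = 25.95.
This falls in the class 4 – <8: L = 4, F = 20, f = 31, h = 4.
15th percentile ≈ 4 + ((25.95 − 20) / 31) × 4 = 4.7677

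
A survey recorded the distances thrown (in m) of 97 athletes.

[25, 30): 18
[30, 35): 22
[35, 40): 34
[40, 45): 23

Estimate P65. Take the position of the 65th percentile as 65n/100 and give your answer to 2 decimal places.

38.39

Cumulative frequencies: 18, 40, 74, 97
n = 97; position = 65n/100 = 63.05.
This falls in the class [35, 40): L = 35, F = 40, f = 34, h = 5.
65th percentile ≈ 35 + ((63.05 − 40) / 34) × 5 = 38.3897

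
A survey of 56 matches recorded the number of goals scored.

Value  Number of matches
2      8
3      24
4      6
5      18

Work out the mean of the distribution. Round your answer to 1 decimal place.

3.6

Values: 2, 3, 4, 5
Σfx = 8×2 + 24×3 + 6×4 + 18×5 = 202
n = Σf = 56
Mean = 202 / 56 = 3.6071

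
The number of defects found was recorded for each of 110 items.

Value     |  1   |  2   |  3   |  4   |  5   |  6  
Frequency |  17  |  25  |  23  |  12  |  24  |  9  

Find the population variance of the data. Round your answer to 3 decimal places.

Values: 1, 2, 3, 4, 5, 6
n = 110, Σfx = 358, mean = 3.2545
Σfx² = 1440
Σf(x − x̄)² = Σfx² − (Σfx)²/n = 1440 − 358²/110 = 274.8727
Population variance = 274.8727 / 110 = 2.4988

2.499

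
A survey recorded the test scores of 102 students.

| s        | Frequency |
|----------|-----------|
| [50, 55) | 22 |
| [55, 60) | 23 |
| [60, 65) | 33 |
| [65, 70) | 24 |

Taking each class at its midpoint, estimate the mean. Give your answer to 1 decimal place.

60.4

Midpoints: 52.5, 57.5, 62.5, 67.5
Σfm = 22×52.5 + 23×57.5 + 33×62.5 + 24×67.5 = 6160
n = Σf = 102
Mean = 6160 / 102 = 60.3922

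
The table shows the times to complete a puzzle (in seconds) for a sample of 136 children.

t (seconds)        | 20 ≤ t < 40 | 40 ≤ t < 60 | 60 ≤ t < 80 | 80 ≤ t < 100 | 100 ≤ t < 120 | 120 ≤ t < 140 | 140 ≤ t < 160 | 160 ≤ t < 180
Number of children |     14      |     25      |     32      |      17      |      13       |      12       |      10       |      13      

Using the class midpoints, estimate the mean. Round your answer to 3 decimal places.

89.265

Midpoints: 30, 50, 70, 90, 110, 130, 150, 170
Σfm = 14×30 + 25×50 + 32×70 + 17×90 + 13×110 + 12×130 + 10×150 + 13×170 = 12140
n = Σf = 136
Mean = 12140 / 136 = 89.2647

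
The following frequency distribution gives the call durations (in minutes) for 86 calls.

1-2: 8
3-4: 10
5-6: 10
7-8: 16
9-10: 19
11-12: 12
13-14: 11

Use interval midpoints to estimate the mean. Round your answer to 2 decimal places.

8.01

Midpoints: 1.5, 3.5, 5.5, 7.5, 9.5, 11.5, 13.5
Σfm = 8×1.5 + 10×3.5 + 10×5.5 + 16×7.5 + 19×9.5 + 12×11.5 + 11×13.5 = 689
n = Σf = 86
Mean = 689 / 86 = 8.0116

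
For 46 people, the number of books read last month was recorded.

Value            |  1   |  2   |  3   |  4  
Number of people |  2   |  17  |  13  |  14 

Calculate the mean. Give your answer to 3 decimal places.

Values: 1, 2, 3, 4
Σfx = 2×1 + 17×2 + 13×3 + 14×4 = 131
n = Σf = 46
Mean = 131 / 46 = 2.8478

2.848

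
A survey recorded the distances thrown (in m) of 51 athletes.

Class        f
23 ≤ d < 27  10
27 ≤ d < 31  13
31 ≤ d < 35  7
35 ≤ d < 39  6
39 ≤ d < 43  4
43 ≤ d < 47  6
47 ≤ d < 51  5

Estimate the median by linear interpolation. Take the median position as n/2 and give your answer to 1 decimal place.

32.4

Cumulative frequencies: 10, 23, 30, 36, 40, 46, 51
n = 51; position = n/2 = 25.5.
This falls in the class 31 ≤ d < 35: L = 31, F = 23, f = 7, h = 4.
Median ≈ 31 + ((25.5 − 23) / 7) × 4 = 32.4286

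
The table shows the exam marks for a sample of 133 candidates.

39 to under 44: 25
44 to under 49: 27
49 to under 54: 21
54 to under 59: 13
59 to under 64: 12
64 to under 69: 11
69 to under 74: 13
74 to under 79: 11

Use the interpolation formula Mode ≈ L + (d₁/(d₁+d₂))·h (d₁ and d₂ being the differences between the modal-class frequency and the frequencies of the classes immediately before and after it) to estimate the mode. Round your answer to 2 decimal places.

Modal class: 44 to under 49 (highest frequency 27).
d₁ = 27 − 25 = 2, d₂ = 27 − 21 = 6
Mode ≈ 44 + (2/(2+6)) × 5 = 44 + 1.2500 = 45.2500

45.25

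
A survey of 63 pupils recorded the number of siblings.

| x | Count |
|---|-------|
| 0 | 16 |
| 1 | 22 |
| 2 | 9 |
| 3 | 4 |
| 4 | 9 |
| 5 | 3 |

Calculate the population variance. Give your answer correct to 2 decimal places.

2.30

Values: 0, 1, 2, 3, 4, 5
n = 63, Σfx = 103, mean = 1.6349
Σfx² = 313
Σf(x − x̄)² = Σfx² − (Σfx)²/n = 313 − 103²/63 = 144.6032
Population variance = 144.6032 / 63 = 2.2953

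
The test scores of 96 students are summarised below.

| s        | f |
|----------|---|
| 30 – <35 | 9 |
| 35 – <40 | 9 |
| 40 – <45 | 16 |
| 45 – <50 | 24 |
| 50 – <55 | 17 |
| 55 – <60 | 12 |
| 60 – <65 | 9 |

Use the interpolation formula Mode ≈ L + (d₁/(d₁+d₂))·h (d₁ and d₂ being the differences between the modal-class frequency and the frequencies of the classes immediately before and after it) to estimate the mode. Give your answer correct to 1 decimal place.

47.7

Modal class: 45 – <50 (highest frequency 24).
d₁ = 24 − 16 = 8, d₂ = 24 − 17 = 7
Mode ≈ 45 + (8/(8+7)) × 5 = 45 + 2.6667 = 47.6667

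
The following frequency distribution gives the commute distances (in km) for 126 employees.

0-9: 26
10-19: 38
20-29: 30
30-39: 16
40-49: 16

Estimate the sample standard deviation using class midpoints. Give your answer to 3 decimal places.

12.900

Midpoints: 4.5, 14.5, 24.5, 34.5, 44.5
n = 126, Σfm = 2667, mean = 21.1667
Σfm² = 77251.5
Σf(m − x̄)² = Σfm² − (Σfm)²/n = 77251.5 − 2667²/126 = 20800.0000
Sample variance = 20800.0000 / 125 = 166.4000
Standard deviation = √166.4000 = 12.8996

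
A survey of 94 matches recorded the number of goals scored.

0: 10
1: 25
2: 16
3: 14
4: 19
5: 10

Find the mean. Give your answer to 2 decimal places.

Values: 0, 1, 2, 3, 4, 5
Σfx = 10×0 + 25×1 + 16×2 + 14×3 + 19×4 + 10×5 = 225
n = Σf = 94
Mean = 225 / 94 = 2.3936

2.39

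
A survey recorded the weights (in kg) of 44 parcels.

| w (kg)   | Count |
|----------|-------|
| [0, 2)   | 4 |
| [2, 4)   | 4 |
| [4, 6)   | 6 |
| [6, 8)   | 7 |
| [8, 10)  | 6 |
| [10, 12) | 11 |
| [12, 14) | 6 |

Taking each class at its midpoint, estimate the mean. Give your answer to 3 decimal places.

Midpoints: 1, 3, 5, 7, 9, 11, 13
Σfm = 4×1 + 4×3 + 6×5 + 7×7 + 6×9 + 11×11 + 6×13 = 348
n = Σf = 44
Mean = 348 / 44 = 7.9091

7.909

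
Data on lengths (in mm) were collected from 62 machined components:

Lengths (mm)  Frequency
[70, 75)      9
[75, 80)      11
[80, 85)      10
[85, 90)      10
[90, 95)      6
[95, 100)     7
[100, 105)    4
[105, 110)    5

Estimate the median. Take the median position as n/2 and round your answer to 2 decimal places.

Cumulative frequencies: 9, 20, 30, 40, 46, 53, 57, 62
n = 62; position = n/2 = 31.
This falls in the class [85, 90): L = 85, F = 30, f = 10, h = 5.
Median ≈ 85 + ((31 − 30) / 10) × 5 = 85.5000

85.50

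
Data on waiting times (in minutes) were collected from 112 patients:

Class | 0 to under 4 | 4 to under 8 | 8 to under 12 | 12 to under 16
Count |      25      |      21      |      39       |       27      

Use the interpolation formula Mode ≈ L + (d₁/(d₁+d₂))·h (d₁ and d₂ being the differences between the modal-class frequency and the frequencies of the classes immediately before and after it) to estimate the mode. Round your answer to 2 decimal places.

Modal class: 8 to under 12 (highest frequency 39).
d₁ = 39 − 21 = 18, d₂ = 39 − 27 = 12
Mode ≈ 8 + (18/(18+12)) × 4 = 8 + 2.4000 = 10.4000

10.40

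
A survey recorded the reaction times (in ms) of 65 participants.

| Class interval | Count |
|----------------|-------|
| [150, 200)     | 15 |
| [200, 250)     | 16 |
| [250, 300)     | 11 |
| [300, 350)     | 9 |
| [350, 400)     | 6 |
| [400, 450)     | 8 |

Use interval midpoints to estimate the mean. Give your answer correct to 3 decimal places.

274.231

Midpoints: 175, 225, 275, 325, 375, 425
Σfm = 15×175 + 16×225 + 11×275 + 9×325 + 6×375 + 8×425 = 17825
n = Σf = 65
Mean = 17825 / 65 = 274.2308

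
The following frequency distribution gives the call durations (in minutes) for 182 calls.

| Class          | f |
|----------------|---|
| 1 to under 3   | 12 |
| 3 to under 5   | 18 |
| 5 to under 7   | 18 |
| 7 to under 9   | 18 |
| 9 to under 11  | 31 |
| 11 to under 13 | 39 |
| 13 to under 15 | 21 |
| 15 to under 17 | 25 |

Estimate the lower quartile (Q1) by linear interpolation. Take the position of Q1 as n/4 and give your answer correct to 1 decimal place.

Cumulative frequencies: 12, 30, 48, 66, 97, 136, 157, 182
n = 182; position = n/4 = 45.5.
This falls in the class 5 to under 7: L = 5, F = 30, f = 18, h = 2.
Lower quartile ≈ 5 + ((45.5 − 30) / 18) × 2 = 6.7222

6.7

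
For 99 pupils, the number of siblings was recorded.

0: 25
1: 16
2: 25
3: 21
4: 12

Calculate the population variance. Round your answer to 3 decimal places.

Values: 0, 1, 2, 3, 4
n = 99, Σfx = 177, mean = 1.7879
Σfx² = 497
Σf(x − x̄)² = Σfx² − (Σfx)²/n = 497 − 177²/99 = 180.5455
Population variance = 180.5455 / 99 = 1.8237

1.824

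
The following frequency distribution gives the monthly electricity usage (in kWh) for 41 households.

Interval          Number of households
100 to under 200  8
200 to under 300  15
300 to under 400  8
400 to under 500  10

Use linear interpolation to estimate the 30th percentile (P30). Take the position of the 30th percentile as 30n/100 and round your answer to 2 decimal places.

Cumulative frequencies: 8, 23, 31, 41
n = 41; position = 30n/100 = 12.3.
This falls in the class 200 to under 300: L = 200, F = 8, f = 15, h = 100.
30th percentile ≈ 200 + ((12.3 − 8) / 15) × 100 = 228.6667

228.67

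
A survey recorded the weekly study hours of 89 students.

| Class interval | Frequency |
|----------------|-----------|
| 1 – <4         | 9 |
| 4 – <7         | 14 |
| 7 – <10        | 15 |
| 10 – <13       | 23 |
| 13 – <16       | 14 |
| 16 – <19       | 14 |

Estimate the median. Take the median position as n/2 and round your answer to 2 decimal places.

Cumulative frequencies: 9, 23, 38, 61, 75, 89
n = 89; position = n/2 = 44.5.
This falls in the class 10 – <13: L = 10, F = 38, f = 23, h = 3.
Median ≈ 10 + ((44.5 − 38) / 23) × 3 = 10.8478

10.85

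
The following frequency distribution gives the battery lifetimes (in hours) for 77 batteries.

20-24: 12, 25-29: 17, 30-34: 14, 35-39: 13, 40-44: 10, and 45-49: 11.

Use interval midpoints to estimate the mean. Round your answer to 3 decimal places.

33.623

Midpoints: 22, 27, 32, 37, 42, 47
Σfm = 12×22 + 17×27 + 14×32 + 13×37 + 10×42 + 11×47 = 2589
n = Σf = 77
Mean = 2589 / 77 = 33.6234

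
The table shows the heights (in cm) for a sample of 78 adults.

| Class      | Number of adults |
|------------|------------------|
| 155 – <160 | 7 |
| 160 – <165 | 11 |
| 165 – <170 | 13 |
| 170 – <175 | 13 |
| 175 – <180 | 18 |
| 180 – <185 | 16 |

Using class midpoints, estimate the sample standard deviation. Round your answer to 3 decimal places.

8.089

Midpoints: 157.5, 162.5, 167.5, 172.5, 177.5, 182.5
n = 78, Σfm = 13425, mean = 172.1154
Σfm² = 2315687.5
Σf(m − x̄)² = Σfm² − (Σfm)²/n = 2315687.5 − 13425²/78 = 5038.4615
Sample variance = 5038.4615 / 77 = 65.4346
Standard deviation = √65.4346 = 8.0892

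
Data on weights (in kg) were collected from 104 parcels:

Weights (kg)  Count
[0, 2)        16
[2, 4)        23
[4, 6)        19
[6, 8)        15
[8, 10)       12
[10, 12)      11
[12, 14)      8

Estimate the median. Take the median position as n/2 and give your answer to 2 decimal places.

Cumulative frequencies: 16, 39, 58, 73, 85, 96, 104
n = 104; position = n/2 = 52.
This falls in the class [4, 6): L = 4, F = 39, f = 19, h = 2.
Median ≈ 4 + ((52 − 39) / 19) × 2 = 5.3684

5.37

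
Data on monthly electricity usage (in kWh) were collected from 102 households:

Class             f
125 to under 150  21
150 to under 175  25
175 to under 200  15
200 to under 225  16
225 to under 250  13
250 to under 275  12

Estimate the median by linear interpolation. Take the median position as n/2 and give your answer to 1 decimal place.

183.3

Cumulative frequencies: 21, 46, 61, 77, 90, 102
n = 102; position = n/2 = 51.
This falls in the class 175 to under 200: L = 175, F = 46, f = 15, h = 25.
Median ≈ 175 + ((51 − 46) / 15) × 25 = 183.3333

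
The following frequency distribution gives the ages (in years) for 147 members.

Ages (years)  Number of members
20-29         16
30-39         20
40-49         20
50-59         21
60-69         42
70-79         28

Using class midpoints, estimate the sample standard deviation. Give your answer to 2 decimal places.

16.50

Midpoints: 24.5, 34.5, 44.5, 54.5, 64.5, 74.5
n = 147, Σfm = 7911.5, mean = 53.8197
Σfm² = 465526.75
Σf(m − x̄)² = Σfm² − (Σfm)²/n = 465526.75 − 7911.5²/147 = 39731.9728
Sample variance = 39731.9728 / 146 = 272.1368
Standard deviation = √272.1368 = 16.4966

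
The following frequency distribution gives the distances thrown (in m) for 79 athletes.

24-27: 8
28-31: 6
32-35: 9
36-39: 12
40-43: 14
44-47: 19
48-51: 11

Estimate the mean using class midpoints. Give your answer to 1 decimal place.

39.5

Midpoints: 25.5, 29.5, 33.5, 37.5, 41.5, 45.5, 49.5
Σfm = 8×25.5 + 6×29.5 + 9×33.5 + 12×37.5 + 14×41.5 + 19×45.5 + 11×49.5 = 3122.5
n = Σf = 79
Mean = 3122.5 / 79 = 39.5253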